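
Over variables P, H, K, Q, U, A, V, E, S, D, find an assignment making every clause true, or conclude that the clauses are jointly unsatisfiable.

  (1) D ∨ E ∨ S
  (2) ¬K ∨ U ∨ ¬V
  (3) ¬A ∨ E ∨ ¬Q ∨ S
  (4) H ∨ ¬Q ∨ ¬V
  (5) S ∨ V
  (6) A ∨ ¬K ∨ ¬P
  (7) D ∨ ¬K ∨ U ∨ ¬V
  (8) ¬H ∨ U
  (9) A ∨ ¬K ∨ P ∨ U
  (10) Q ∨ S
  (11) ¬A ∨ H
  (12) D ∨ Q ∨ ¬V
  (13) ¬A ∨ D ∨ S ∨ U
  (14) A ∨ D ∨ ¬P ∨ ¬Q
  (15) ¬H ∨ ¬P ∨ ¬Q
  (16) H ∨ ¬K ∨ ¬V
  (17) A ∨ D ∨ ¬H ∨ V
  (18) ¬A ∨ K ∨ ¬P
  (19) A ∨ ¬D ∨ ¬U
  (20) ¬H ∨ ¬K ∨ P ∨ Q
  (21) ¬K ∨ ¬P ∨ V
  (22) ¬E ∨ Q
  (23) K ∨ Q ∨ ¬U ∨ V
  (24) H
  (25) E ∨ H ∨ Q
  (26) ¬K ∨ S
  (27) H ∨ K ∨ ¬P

P = False, H = True, K = True, Q = True, U = True, A = True, V = True, E = True, S = True, D = False

Unit clause (H) forces H = True.
In (¬H ∨ U) only U is left, so U = True.
Set P = False.
Set K = True.
  then (¬H ∨ ¬K ∨ P ∨ Q) forces Q = True.
  then (¬K ∨ S) forces S = True.
Set A = True.
Set V = True.
Set E = True.
Set D = False.
All clauses satisfied.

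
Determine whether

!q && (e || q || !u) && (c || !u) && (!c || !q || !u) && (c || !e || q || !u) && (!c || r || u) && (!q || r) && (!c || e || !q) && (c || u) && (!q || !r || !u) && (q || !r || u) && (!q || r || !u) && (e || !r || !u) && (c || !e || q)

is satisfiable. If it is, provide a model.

Unit clause (!q) forces q = False.
Set c = True.
Set r = True.
  then (q || !r || u) forces u = True.
  then (e || !r || !u) forces e = True.
All clauses satisfied.

c=T; r=T; q=F; e=T; u=T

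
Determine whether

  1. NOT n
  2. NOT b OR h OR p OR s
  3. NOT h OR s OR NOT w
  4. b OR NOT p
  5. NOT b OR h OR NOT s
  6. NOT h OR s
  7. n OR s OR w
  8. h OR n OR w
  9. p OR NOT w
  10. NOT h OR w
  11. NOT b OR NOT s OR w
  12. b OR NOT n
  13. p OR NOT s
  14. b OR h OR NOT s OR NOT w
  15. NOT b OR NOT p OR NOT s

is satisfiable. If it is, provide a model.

s=F, w=T, p=T, n=F, h=F, b=T

Unit clause (NOT n) forces n = False.
Set s = False.
  then (NOT h OR s) forces h = False.
  then (n OR s OR w) forces w = True.
  then (p OR NOT w) forces p = True.
  then (b OR NOT p) forces b = True.
All clauses satisfied.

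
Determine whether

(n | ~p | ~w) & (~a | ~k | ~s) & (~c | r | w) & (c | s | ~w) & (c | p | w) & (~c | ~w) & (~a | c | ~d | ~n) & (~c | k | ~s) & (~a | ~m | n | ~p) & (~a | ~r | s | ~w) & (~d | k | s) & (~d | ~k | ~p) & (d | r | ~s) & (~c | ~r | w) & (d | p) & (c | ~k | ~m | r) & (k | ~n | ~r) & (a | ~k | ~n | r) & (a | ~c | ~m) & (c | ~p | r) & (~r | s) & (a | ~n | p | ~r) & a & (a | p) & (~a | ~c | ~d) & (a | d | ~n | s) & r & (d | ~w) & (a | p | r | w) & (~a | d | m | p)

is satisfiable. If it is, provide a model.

s: True, m: False, c: False, d: True, p: True, r: True, k: False, w: False, a: True, n: False

Unit clause (a) forces a = True.
Unit clause (r) forces r = True.
In (~r | s) only s is left, so s = True.
In (~a | ~k | ~s) only ~k is left, so k = False.
In (~c | k | ~s) only ~c is left, so c = False.
In (k | ~n | ~r) only ~n is left, so n = False.
Set m = False.
Set d = True.
Set p = True.
  then (n | ~p | ~w) forces w = False.
All clauses satisfied.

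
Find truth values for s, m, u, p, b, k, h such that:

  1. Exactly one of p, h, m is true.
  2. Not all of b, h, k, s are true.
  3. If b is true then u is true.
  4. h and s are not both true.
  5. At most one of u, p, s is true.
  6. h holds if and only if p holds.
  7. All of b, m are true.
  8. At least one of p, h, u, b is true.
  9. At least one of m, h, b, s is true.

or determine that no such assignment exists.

s=F; m=T; u=T; p=F; b=T; k=T; h=F

  (1) {p, h, m}: 1 true — exactly one ✓
  (2) {b, h, k, s}: 2/4 true — not all ✓
  (3) b=T ⇒ u: T ✓
  (4) h=F, s=F — not both ✓
  (5) {u, p, s}: 1 true — at most one ✓
  (6) h=F, p=F — same ✓
  (7) {b, m}: all 2 true ✓
  (8) {p, h, u, b}: 2 true — at least one ✓
  (9) {m, h, b, s}: 2 true — at least one ✓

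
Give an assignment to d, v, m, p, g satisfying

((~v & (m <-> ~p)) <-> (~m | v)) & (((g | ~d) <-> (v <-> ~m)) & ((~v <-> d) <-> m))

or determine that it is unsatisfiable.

d = True; v = False; m = True; p = True; g = True

  (~v & (m <-> ~p)) <-> (~m | v) = True
    ~v & (m <-> ~p) = False
      ~v = True
      m <-> ~p = False
        ~p = False
    ~m | v = False
      ~m = False
  ((g | ~d) <-> (v <-> ~m)) & ((~v <-> d) <-> m) = True
    (g | ~d) <-> (v <-> ~m) = True
      g | ~d = True
        ~d = False
      v <-> ~m = True
        ~m = False
    (~v <-> d) <-> m = True
      ~v <-> d = True
        ~v = True
Both conjuncts True, so the formula holds.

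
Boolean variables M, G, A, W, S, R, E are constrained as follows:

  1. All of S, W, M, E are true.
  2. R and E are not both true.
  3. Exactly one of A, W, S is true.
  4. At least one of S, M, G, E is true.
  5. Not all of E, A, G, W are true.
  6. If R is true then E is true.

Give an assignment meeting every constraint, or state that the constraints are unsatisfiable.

No satisfying assignment exists.

Case W = True:
  (1) forces S = True.
  Constraint (3) is violated (W=T, S=T) — contradiction.
Case W = False:
  Constraint (1) is violated (W=F) — contradiction.
Both cases fail — unsatisfiable.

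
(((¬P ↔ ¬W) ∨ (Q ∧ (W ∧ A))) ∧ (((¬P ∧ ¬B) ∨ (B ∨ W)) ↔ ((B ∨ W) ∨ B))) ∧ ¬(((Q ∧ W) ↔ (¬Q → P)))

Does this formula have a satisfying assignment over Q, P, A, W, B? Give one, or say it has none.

Q = False, P = True, A = False, W = True, B = False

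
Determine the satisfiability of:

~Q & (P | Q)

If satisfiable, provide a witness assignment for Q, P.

Q=F, P=T

  ~Q = True
  P | Q = True
Both conjuncts True, so the formula holds.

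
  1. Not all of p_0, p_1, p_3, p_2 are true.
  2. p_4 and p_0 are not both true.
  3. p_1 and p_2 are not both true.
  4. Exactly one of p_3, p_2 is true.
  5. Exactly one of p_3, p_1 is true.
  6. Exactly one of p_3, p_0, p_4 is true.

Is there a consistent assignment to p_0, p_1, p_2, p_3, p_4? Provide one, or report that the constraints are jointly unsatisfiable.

p_0 = False, p_1 = False, p_2 = False, p_3 = True, p_4 = False

  (1) {p_0, p_1, p_3, p_2}: 1/4 true — not all ✓
  (2) p_4=F, p_0=F — not both ✓
  (3) p_1=F, p_2=F — not both ✓
  (4) {p_3, p_2}: 1 true — exactly one ✓
  (5) {p_3, p_1}: 1 true — exactly one ✓
  (6) {p_3, p_0, p_4}: 1 true — exactly one ✓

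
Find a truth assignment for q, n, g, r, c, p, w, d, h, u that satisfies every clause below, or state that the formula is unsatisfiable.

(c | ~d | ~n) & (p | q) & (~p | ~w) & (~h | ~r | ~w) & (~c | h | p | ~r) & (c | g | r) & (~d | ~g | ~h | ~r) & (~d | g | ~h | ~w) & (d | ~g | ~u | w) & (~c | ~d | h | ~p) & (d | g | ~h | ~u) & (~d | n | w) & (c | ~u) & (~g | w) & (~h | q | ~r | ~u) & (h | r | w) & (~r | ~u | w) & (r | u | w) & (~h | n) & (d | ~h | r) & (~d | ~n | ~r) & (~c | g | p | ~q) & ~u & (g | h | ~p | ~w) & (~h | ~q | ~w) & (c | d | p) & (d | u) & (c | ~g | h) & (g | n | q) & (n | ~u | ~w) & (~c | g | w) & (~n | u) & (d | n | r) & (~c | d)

q: True, n: False, g: False, r: True, c: False, p: False, w: True, d: True, h: False, u: False

Unit clause (~u) forces u = False.
In (d | u) only d is left, so d = True.
In (~n | u) only ~n is left, so n = False.
In (~d | n | w) only w is left, so w = True.
In (~h | n) only ~h is left, so h = False.
In (~p | ~w) only ~p is left, so p = False.
In (p | q) only q is left, so q = True.
Set g = False.
  then (~c | g | p | ~q) forces c = False.
  then (c | g | r) forces r = True.
All clauses satisfied.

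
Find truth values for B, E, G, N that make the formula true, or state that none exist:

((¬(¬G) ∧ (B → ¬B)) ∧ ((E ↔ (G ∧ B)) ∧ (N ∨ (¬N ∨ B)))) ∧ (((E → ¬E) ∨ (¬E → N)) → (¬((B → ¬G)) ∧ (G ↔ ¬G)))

The conjunct ((E → ¬E) ∨ (¬E → N)) → (¬((B → ¬G)) ∧ (G ↔ ¬G)) is unsatisfiable on its own:
  E = True: simplifies to ¬((B → ¬G)) ∧ (G ↔ ¬G).
    G = True: the conjunct G ↔ ¬G becomes True ↔ ¬True = False.
    G = False: the conjunct ¬((B → ¬G)) becomes ¬((B → True)) = False.
  E = False: simplifies to ¬((B → ¬G)) ∧ (G ↔ ¬G).
    G = True: the conjunct G ↔ ¬G becomes True ↔ ¬True = False.
    G = False: the conjunct ¬((B → ¬G)) becomes ¬((B → True)) = False.
So the whole conjunction is unsatisfiable.

Unsatisfiable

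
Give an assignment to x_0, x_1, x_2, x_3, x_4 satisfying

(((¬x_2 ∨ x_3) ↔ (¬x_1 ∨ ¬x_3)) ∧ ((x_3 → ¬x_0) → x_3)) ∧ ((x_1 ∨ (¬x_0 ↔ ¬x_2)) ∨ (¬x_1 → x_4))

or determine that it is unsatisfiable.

x_0=F; x_1=F; x_2=F; x_3=T; x_4=T

  ((¬x_2 ∨ x_3) ↔ (¬x_1 ∨ ¬x_3)) ∧ ((x_3 → ¬x_0) → x_3) = True
    (¬x_2 ∨ x_3) ↔ (¬x_1 ∨ ¬x_3) = True
      ¬x_2 ∨ x_3 = True
        ¬x_2 = True
      ¬x_1 ∨ ¬x_3 = True
        ¬x_1 = True
        ¬x_3 = False
    (x_3 → ¬x_0) → x_3 = True
      x_3 → ¬x_0 = True
        ¬x_0 = True
  (x_1 ∨ (¬x_0 ↔ ¬x_2)) ∨ (¬x_1 → x_4) = True
    x_1 ∨ (¬x_0 ↔ ¬x_2) = True
      ¬x_0 ↔ ¬x_2 = True
        ¬x_0 = True
        ¬x_2 = True
    ¬x_1 → x_4 = True
      ¬x_1 = True
Both conjuncts True, so the formula holds.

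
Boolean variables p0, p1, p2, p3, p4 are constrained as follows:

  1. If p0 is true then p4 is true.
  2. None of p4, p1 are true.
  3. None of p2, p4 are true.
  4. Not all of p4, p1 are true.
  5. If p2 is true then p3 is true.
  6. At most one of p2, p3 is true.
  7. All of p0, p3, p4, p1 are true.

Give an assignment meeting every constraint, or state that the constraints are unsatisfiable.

Case p1 = True:
  Constraint (2) is violated (p1=T) — contradiction.
Case p1 = False:
  Constraint (7) is violated (p1=F) — contradiction.
Both cases fail — unsatisfiable.

Unsatisfiable — no assignment works.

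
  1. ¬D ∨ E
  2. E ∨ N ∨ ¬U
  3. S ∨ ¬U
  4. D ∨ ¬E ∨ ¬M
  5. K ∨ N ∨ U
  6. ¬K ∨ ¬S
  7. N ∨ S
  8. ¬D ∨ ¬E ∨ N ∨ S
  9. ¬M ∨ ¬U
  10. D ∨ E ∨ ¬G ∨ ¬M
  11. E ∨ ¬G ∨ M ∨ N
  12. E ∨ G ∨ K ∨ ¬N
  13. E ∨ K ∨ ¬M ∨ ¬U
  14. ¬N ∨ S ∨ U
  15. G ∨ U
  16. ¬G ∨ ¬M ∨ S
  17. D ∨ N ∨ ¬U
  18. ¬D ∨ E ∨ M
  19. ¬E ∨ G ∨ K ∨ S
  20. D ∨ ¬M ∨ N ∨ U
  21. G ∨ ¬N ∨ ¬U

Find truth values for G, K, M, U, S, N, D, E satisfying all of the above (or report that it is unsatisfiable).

Set G = True.
Try K = True:
  (¬K ∨ ¬S) forces S = False.
  (S ∨ ¬U) forces U = False.
  (N ∨ S) forces N = True.
  clause (¬N ∨ S ∨ U) is falsified — backtrack.
So K = False.
Set M = False.
Set U = False.
  then (K ∨ N ∨ U) forces N = True.
  then (¬N ∨ S ∨ U) forces S = True.
Set D = True.
  then (¬D ∨ E) forces E = True.
All clauses satisfied.

G = True; K = False; M = False; U = False; S = True; N = True; D = True; E = True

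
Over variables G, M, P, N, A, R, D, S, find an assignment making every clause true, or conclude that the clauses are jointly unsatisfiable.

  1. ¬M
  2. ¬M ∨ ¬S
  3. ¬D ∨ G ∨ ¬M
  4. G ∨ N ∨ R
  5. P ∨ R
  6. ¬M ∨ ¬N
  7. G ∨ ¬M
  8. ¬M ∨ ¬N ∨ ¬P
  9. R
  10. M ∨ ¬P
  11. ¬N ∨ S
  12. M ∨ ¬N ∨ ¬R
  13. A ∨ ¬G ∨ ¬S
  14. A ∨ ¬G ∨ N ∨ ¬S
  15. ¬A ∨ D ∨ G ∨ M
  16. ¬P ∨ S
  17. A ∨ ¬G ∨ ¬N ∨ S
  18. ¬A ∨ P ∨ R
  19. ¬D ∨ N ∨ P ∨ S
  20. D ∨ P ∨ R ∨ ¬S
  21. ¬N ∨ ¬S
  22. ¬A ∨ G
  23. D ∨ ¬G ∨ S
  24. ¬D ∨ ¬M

G: True, M: False, P: False, N: False, A: True, R: True, D: False, S: True

Unit clause (¬M) forces M = False.
Unit clause (R) forces R = True.
In (M ∨ ¬P) only ¬P is left, so P = False.
In (M ∨ ¬N ∨ ¬R) only ¬N is left, so N = False.
Set G = True.
Try A = False:
  (A ∨ ¬G ∨ ¬S) forces S = False.
  (¬D ∨ N ∨ P ∨ S) forces D = False.
  clause (D ∨ ¬G ∨ S) is falsified — backtrack.
So A = True.
Set D = False.
  then (D ∨ ¬G ∨ S) forces S = True.
All clauses satisfied.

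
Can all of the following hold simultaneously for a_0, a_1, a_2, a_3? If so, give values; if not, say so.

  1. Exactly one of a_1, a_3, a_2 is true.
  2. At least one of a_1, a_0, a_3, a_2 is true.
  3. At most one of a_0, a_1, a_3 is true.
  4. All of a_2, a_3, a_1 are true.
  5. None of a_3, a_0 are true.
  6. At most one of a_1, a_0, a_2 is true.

Case a_3 = True:
  Constraint (5) is violated (a_3=T) — contradiction.
Case a_3 = False:
  Constraint (4) is violated (a_3=F) — contradiction.
Both cases fail — unsatisfiable.

Unsatisfiable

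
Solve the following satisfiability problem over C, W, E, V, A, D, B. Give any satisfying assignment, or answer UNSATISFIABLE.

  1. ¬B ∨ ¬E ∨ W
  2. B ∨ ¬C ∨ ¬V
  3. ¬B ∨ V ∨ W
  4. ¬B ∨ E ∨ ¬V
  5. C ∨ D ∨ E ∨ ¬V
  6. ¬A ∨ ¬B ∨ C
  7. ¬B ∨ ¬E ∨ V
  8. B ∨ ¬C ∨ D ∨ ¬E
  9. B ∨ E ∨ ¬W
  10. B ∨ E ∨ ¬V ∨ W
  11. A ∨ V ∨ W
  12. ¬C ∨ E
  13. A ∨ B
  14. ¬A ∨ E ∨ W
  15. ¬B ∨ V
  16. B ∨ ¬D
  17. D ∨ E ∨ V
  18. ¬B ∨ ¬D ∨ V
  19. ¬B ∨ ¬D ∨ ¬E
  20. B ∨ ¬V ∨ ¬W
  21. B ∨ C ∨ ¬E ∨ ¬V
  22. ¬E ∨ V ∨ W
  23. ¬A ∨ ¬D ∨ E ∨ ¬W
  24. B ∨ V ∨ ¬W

Set C = False.
Set W = True.
Try E = False:
  (B ∨ E ∨ ¬W) forces B = True.
  (¬B ∨ E ∨ ¬V) forces V = False.
  clause (¬B ∨ V) is falsified — backtrack.
So E = True.
Set V = True.
  then (B ∨ ¬V ∨ ¬W) forces B = True.
  then (¬A ∨ ¬B ∨ C) forces A = False.
  then (¬B ∨ ¬D ∨ ¬E) forces D = False.
All clauses satisfied.

C = False, W = True, E = True, V = True, A = False, D = False, B = True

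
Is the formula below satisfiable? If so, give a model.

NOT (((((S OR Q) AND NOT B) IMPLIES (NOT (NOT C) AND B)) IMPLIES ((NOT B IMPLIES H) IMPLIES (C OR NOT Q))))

B=T, H=F, S=T, Q=T, C=F

  NOT (((((S OR Q) AND NOT B) IMPLIES (NOT (NOT C) AND B)) IMPLIES ((NOT B IMPLIES H) IMPLIES (C OR NOT Q)))) = True
    (((S OR Q) AND NOT B) IMPLIES (NOT (NOT C) AND B)) IMPLIES ((NOT B IMPLIES H) IMPLIES (C OR NOT Q)) = False
      ((S OR Q) AND NOT B) IMPLIES (NOT (NOT C) AND B) = True
        (S OR Q) AND NOT B = False
          S OR Q = True
          NOT B = False
        NOT (NOT C) AND B = False
          NOT (NOT C) = False
            NOT C = True
      (NOT B IMPLIES H) IMPLIES (C OR NOT Q) = False
        NOT B IMPLIES H = True
          NOT B = False
        C OR NOT Q = False
          NOT Q = False
The formula evaluates to True.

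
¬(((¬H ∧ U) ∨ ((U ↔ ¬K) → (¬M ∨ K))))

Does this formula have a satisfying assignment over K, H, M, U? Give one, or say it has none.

K: False; H: True; M: True; U: True

  ¬(((¬H ∧ U) ∨ ((U ↔ ¬K) → (¬M ∨ K)))) = True
    (¬H ∧ U) ∨ ((U ↔ ¬K) → (¬M ∨ K)) = False
      ¬H ∧ U = False
        ¬H = False
      (U ↔ ¬K) → (¬M ∨ K) = False
        U ↔ ¬K = True
          ¬K = True
        ¬M ∨ K = False
          ¬M = False
The formula evaluates to True.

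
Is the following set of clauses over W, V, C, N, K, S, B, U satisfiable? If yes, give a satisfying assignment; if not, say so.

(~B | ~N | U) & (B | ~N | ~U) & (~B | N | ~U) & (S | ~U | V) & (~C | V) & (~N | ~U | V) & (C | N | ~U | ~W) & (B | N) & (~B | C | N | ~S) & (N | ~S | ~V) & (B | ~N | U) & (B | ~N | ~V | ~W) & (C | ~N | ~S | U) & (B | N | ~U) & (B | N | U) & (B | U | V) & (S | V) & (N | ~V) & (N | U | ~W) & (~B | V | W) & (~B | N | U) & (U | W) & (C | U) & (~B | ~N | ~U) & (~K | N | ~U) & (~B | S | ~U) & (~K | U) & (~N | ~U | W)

Case N = True:
  If U = True:
    (B | ~N | ~U) forces B = True.
    clause (~B | ~N | ~U) is falsified.
  If U = False:
    (~B | ~N | U) forces B = False.
    clause (B | ~N | U) is falsified.
  Every sub-case reaches a contradiction.
Case N = False:
  (B | N) forces B = True.
  (~B | N | ~U) forces U = False.
  Clause (~B | N | U) is falsified — contradiction.
Both cases fail, so the formula is unsatisfiable.

No satisfying assignment exists.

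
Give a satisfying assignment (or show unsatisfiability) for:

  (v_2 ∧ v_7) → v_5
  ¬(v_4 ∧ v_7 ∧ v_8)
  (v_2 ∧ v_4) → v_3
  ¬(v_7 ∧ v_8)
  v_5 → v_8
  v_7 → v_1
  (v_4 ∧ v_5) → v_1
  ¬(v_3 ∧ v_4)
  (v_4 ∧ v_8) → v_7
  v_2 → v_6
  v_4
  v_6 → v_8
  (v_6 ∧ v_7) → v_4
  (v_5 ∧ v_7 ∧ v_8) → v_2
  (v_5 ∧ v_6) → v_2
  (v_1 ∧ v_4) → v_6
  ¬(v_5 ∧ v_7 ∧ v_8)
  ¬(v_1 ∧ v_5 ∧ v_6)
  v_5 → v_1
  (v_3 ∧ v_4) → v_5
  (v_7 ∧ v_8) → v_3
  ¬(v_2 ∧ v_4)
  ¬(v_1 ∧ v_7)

Unit clause (v_4) forces v_4 = True.
In (¬v_3 ∨ ¬v_4) only ¬v_3 is left, so v_3 = False.
In (¬v_2 ∨ v_3 ∨ ¬v_4) only ¬v_2 is left, so v_2 = False.
Try v_1 = True:
  (¬v_1 ∨ ¬v_4 ∨ v_6) forces v_6 = True.
  (¬v_6 ∨ v_8) forces v_8 = True.
  (¬v_4 ∨ ¬v_7 ∨ ¬v_8) forces v_7 = False.
  clause (¬v_4 ∨ v_7 ∨ ¬v_8) is falsified — backtrack.
So v_1 = False.
  then (v_1 ∨ ¬v_4 ∨ ¬v_5) forces v_5 = False.
  then (v_1 ∨ ¬v_7) forces v_7 = False.
  then (¬v_4 ∨ v_7 ∨ ¬v_8) forces v_8 = False.
  then (¬v_6 ∨ v_8) forces v_6 = False.
All clauses satisfied.

v_1 = False, v_2 = False, v_3 = False, v_4 = True, v_5 = False, v_6 = False, v_7 = False, v_8 = False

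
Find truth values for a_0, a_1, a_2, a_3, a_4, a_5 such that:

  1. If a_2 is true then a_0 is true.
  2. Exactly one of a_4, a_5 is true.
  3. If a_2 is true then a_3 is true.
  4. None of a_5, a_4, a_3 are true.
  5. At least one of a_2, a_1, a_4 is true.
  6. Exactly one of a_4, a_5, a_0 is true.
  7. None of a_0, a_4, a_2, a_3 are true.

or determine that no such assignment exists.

Case a_4 = True:
  Constraint (4) is violated (a_4=T) — contradiction.
Case a_4 = False:
  (2) with a_4=F forces a_5 = True.
  Constraint (4) is violated (a_5=T) — contradiction.
Both cases fail — unsatisfiable.

Unsatisfiable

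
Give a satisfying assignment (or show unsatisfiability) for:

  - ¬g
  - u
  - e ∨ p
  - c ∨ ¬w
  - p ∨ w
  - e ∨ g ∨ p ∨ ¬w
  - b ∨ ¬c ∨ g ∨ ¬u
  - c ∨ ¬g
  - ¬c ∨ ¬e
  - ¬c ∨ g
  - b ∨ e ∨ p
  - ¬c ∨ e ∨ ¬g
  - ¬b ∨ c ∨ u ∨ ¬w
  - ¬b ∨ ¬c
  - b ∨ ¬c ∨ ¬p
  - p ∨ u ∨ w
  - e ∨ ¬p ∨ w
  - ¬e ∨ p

Unit clause (¬g) forces g = False.
Unit clause (u) forces u = True.
In (¬c ∨ g) only ¬c is left, so c = False.
In (c ∨ ¬w) only ¬w is left, so w = False.
In (p ∨ w) only p is left, so p = True.
In (e ∨ ¬p ∨ w) only e is left, so e = True.
Set b = False.
All clauses satisfied.

u: True, e: True, w: False, g: False, b: False, p: True, c: False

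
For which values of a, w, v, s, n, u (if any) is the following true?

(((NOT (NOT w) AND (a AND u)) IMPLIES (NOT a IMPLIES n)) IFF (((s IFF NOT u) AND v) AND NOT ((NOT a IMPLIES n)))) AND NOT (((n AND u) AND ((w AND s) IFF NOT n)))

a: False; w: False; v: True; s: False; n: False; u: True

  ((NOT (NOT w) AND (a AND u)) IMPLIES (NOT a IMPLIES n)) IFF (((s IFF NOT u) AND v) AND NOT ((NOT a IMPLIES n))) = True
    (NOT (NOT w) AND (a AND u)) IMPLIES (NOT a IMPLIES n) = True
      NOT (NOT w) AND (a AND u) = False
        NOT (NOT w) = False
          NOT w = True
        a AND u = False
      NOT a IMPLIES n = False
        NOT a = True
    ((s IFF NOT u) AND v) AND NOT ((NOT a IMPLIES n)) = True
      (s IFF NOT u) AND v = True
        s IFF NOT u = True
          NOT u = False
      NOT ((NOT a IMPLIES n)) = True
        NOT a IMPLIES n = False
          NOT a = True
  NOT (((n AND u) AND ((w AND s) IFF NOT n))) = True
    (n AND u) AND ((w AND s) IFF NOT n) = False
      n AND u = False
      (w AND s) IFF NOT n = False
        w AND s = False
        NOT n = True
Both conjuncts True, so the formula holds.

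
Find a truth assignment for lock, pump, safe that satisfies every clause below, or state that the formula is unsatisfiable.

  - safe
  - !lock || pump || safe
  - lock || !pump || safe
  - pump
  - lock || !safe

Unit clause (safe) forces safe = True.
Unit clause (pump) forces pump = True.
In (lock || !safe) only lock is left, so lock = True.
Check each clause:
  (safe): safe holds.
  (!lock || pump || safe): pump holds.
  (lock || !pump || safe): lock holds.
  (pump): pump holds.
  (lock || !safe): lock holds.
All clauses satisfied.

lock = True, pump = True, safe = True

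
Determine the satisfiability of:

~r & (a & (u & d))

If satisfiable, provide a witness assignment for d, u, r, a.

d: True, u: True, r: False, a: True

  ~r = True
  a & (u & d) = True
    u & d = True
Both conjuncts True, so the formula holds.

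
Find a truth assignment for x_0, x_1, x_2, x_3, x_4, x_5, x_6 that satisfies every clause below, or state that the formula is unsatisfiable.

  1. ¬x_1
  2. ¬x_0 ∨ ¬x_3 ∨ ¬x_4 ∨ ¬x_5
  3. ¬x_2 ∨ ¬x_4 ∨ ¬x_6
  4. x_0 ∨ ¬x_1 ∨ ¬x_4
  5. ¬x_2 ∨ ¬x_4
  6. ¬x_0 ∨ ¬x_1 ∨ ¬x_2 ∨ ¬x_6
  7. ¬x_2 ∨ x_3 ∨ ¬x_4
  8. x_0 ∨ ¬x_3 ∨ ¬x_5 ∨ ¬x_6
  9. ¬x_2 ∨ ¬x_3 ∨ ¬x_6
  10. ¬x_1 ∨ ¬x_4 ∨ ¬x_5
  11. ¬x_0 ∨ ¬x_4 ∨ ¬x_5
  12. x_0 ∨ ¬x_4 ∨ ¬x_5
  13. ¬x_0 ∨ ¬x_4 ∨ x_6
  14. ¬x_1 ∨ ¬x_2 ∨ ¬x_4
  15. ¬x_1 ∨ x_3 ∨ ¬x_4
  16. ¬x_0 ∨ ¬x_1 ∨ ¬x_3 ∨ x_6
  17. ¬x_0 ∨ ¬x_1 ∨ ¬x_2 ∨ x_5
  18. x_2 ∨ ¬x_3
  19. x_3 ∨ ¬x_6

x_0 = True, x_1 = False, x_2 = True, x_3 = False, x_4 = False, x_5 = False, x_6 = False

Unit clause (¬x_1) forces x_1 = False.
Set x_0 = True.
Set x_2 = True.
  then (¬x_2 ∨ ¬x_4) forces x_4 = False.
Set x_3 = False.
  then (x_3 ∨ ¬x_6) forces x_6 = False.
Set x_5 = False.
All clauses satisfied.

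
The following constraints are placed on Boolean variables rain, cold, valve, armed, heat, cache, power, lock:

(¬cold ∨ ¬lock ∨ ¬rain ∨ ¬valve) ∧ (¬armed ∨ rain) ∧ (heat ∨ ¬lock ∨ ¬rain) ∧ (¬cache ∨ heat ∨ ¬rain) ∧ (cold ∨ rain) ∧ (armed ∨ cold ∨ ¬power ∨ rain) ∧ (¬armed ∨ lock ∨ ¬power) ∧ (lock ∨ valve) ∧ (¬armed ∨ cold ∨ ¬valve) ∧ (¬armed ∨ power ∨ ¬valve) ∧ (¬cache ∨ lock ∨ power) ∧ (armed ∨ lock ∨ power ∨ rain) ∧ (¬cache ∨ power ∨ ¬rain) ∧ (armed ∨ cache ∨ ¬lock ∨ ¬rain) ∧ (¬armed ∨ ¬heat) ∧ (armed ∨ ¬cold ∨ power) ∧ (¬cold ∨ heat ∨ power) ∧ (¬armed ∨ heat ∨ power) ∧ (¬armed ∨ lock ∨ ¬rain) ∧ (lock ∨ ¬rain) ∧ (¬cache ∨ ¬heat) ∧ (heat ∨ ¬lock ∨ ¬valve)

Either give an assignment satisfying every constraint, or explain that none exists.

Set rain = False.
  then (¬armed ∨ rain) forces armed = False.
  then (cold ∨ rain) forces cold = True.
  then (armed ∨ ¬cold ∨ power) forces power = True.
Set valve = False.
  then (lock ∨ valve) forces lock = True.
Set heat = False.
Set cache = True.
All clauses satisfied.

rain = False; cold = True; valve = False; armed = False; heat = False; cache = True; power = True; lock = True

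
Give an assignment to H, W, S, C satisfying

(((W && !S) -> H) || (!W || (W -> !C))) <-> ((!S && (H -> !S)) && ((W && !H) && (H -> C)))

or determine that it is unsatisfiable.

H = False, W = True, S = False, C = False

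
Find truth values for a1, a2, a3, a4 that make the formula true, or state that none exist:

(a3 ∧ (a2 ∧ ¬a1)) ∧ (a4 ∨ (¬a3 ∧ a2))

a1 = False, a2 = True, a3 = True, a4 = True

  a3 ∧ (a2 ∧ ¬a1) = True
    a2 ∧ ¬a1 = True
      ¬a1 = True
  a4 ∨ (¬a3 ∧ a2) = True
    ¬a3 ∧ a2 = False
      ¬a3 = False
Both conjuncts True, so the formula holds.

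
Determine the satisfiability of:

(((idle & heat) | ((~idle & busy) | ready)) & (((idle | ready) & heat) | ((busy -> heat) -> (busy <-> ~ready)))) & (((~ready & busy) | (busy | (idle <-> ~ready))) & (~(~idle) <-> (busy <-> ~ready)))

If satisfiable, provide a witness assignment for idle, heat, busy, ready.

idle=F, heat=T, busy=T, ready=T

  ((idle & heat) | ((~idle & busy) | ready)) & (((idle | ready) & heat) | ((busy -> heat) -> (busy <-> ~ready))) = True
    (idle & heat) | ((~idle & busy) | ready) = True
      idle & heat = False
      (~idle & busy) | ready = True
        ~idle & busy = True
          ~idle = True
    ((idle | ready) & heat) | ((busy -> heat) -> (busy <-> ~ready)) = True
      (idle | ready) & heat = True
        idle | ready = True
      (busy -> heat) -> (busy <-> ~ready) = False
        busy -> heat = True
        busy <-> ~ready = False
          ~ready = False
  ((~ready & busy) | (busy | (idle <-> ~ready))) & (~(~idle) <-> (busy <-> ~ready)) = True
    (~ready & busy) | (busy | (idle <-> ~ready)) = True
      ~ready & busy = False
        ~ready = False
      busy | (idle <-> ~ready) = True
        idle <-> ~ready = True
          ~ready = False
    ~(~idle) <-> (busy <-> ~ready) = True
      ~(~idle) = False
        ~idle = True
      busy <-> ~ready = False
        ~ready = False
Both conjuncts True, so the formula holds.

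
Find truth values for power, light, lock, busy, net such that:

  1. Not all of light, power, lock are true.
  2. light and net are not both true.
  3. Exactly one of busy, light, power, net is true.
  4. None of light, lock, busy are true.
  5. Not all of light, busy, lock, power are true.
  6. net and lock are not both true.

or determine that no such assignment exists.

power: False, light: False, lock: False, busy: False, net: True

  (1) {light, power, lock}: 0/3 true — not all ✓
  (2) light=F, net=T — not both ✓
  (3) {busy, light, power, net}: 1 true — exactly one ✓
  (4) {light, lock, busy}: 0 true — none ✓
  (5) {light, busy, lock, power}: 0/4 true — not all ✓
  (6) net=T, lock=F — not both ✓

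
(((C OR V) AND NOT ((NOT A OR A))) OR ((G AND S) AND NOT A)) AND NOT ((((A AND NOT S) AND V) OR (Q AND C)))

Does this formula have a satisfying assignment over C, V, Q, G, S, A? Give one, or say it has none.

C = True, V = True, Q = False, G = True, S = True, A = False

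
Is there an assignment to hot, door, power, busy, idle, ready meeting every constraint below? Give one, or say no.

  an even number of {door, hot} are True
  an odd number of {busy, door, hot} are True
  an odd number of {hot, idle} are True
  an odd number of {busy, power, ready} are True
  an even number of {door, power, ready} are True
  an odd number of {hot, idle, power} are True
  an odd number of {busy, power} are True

hot = False; door = False; power = False; busy = True; idle = True; ready = False

{door, hot}: 0 true → even ✓
{busy, door, hot}: 1 true → odd ✓
{hot, idle}: 1 true → odd ✓
{busy, power, ready}: 1 true → odd ✓
{door, power, ready}: 0 true → even ✓
{hot, idle, power}: 1 true → odd ✓
{busy, power}: 1 true → odd ✓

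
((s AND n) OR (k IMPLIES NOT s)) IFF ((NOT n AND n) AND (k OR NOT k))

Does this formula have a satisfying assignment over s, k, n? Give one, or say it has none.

s = True, k = True, n = False

  ((s AND n) OR (k IMPLIES NOT s)) IFF ((NOT n AND n) AND (k OR NOT k)) = True
    (s AND n) OR (k IMPLIES NOT s) = False
      s AND n = False
      k IMPLIES NOT s = False
        NOT s = False
    (NOT n AND n) AND (k OR NOT k) = False
      NOT n AND n = False
        NOT n = True
      k OR NOT k = True
        NOT k = False
The formula evaluates to True.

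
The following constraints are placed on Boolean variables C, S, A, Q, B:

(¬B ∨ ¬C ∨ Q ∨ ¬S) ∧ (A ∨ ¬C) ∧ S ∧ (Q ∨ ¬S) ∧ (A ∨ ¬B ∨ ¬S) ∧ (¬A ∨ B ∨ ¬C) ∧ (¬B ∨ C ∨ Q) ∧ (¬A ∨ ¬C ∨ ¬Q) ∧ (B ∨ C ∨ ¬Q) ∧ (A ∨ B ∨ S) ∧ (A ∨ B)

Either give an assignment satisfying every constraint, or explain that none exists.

C = False, S = True, A = True, Q = True, B = True

Unit clause (S) forces S = True.
In (Q ∨ ¬S) only Q is left, so Q = True.
Try C = True:
  (A ∨ ¬C) forces A = True.
  clause (¬A ∨ ¬C ∨ ¬Q) is falsified — backtrack.
So C = False.
  then (B ∨ C ∨ ¬Q) forces B = True.
  then (A ∨ ¬B ∨ ¬S) forces A = True.
All clauses satisfied.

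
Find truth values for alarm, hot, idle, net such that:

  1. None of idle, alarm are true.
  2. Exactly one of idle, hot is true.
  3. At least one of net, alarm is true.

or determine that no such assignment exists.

alarm: False, hot: True, idle: False, net: True

  (1) {idle, alarm}: 0 true — none ✓
  (2) {idle, hot}: 1 true — exactly one ✓
  (3) {net, alarm}: 1 true — at least one ✓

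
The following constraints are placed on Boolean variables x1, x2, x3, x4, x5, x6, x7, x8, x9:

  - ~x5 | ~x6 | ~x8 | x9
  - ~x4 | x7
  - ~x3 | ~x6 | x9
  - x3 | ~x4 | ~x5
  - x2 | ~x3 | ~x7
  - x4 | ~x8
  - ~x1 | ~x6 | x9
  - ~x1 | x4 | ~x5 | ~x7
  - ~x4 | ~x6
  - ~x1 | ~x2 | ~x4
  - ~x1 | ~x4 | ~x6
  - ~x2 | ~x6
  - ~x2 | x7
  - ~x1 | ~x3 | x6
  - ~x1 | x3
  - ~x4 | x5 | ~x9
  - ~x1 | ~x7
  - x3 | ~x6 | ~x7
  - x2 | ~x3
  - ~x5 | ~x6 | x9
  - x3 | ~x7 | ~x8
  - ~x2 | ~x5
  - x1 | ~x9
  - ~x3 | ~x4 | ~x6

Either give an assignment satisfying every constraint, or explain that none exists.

Set x1 = False.
  then (x1 | ~x9) forces x9 = False.
Set x2 = False.
  then (x2 | ~x3) forces x3 = False.
Set x4 = False.
  then (x4 | ~x8) forces x8 = False.
Set x5 = True.
  then (~x5 | ~x6 | x9) forces x6 = False.
Set x7 = True.
All clauses satisfied.

x1=F, x2=F, x3=F, x4=F, x5=T, x6=F, x7=T, x8=F, x9=F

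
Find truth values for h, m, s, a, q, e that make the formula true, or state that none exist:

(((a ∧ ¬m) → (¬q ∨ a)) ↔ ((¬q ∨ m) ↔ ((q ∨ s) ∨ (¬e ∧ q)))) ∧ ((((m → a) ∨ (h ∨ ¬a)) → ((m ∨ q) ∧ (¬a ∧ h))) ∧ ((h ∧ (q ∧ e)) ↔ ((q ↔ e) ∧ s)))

h: True, m: True, s: True, a: False, q: True, e: False

  ((a ∧ ¬m) → (¬q ∨ a)) ↔ ((¬q ∨ m) ↔ ((q ∨ s) ∨ (¬e ∧ q))) = True
    (a ∧ ¬m) → (¬q ∨ a) = True
      a ∧ ¬m = False
        ¬m = False
      ¬q ∨ a = False
        ¬q = False
    (¬q ∨ m) ↔ ((q ∨ s) ∨ (¬e ∧ q)) = True
      ¬q ∨ m = True
        ¬q = False
      (q ∨ s) ∨ (¬e ∧ q) = True
        q ∨ s = True
        ¬e ∧ q = True
          ¬e = True
  (((m → a) ∨ (h ∨ ¬a)) → ((m ∨ q) ∧ (¬a ∧ h))) ∧ ((h ∧ (q ∧ e)) ↔ ((q ↔ e) ∧ s)) = True
    ((m → a) ∨ (h ∨ ¬a)) → ((m ∨ q) ∧ (¬a ∧ h)) = True
      (m → a) ∨ (h ∨ ¬a) = True
        m → a = False
        h ∨ ¬a = True
          ¬a = True
      (m ∨ q) ∧ (¬a ∧ h) = True
        m ∨ q = True
        ¬a ∧ h = True
          ¬a = True
    (h ∧ (q ∧ e)) ↔ ((q ↔ e) ∧ s) = True
      h ∧ (q ∧ e) = False
        q ∧ e = False
      (q ↔ e) ∧ s = False
        q ↔ e = False
Both conjuncts True, so the formula holds.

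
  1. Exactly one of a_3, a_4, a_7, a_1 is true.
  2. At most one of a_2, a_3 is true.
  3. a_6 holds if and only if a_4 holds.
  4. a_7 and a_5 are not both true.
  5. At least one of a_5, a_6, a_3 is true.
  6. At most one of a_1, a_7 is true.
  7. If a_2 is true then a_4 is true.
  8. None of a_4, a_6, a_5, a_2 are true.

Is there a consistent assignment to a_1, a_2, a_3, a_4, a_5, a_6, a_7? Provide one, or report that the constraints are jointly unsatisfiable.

a_1 = False; a_2 = False; a_3 = True; a_4 = False; a_5 = False; a_6 = False; a_7 = False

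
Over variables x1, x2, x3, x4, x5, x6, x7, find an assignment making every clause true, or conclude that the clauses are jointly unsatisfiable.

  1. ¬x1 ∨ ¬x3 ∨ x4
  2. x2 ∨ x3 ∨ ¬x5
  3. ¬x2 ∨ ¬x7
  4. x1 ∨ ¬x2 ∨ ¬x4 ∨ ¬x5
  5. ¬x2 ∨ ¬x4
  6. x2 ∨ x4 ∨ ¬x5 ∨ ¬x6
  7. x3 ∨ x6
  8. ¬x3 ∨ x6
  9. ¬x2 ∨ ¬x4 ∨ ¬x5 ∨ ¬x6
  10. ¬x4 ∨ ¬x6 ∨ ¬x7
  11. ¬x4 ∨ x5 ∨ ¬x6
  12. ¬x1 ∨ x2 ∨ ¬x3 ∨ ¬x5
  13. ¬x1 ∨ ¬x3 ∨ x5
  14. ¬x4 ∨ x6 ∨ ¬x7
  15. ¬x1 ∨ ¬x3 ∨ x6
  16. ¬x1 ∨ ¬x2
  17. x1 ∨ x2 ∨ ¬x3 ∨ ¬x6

Set x1 = False.
Set x2 = True.
  then (¬x2 ∨ ¬x7) forces x7 = False.
  then (¬x2 ∨ ¬x4) forces x4 = False.
Set x3 = False.
  then (x3 ∨ x6) forces x6 = True.
Set x5 = True.
All clauses satisfied.

x1=F, x2=T, x3=F, x4=F, x5=T, x6=T, x7=F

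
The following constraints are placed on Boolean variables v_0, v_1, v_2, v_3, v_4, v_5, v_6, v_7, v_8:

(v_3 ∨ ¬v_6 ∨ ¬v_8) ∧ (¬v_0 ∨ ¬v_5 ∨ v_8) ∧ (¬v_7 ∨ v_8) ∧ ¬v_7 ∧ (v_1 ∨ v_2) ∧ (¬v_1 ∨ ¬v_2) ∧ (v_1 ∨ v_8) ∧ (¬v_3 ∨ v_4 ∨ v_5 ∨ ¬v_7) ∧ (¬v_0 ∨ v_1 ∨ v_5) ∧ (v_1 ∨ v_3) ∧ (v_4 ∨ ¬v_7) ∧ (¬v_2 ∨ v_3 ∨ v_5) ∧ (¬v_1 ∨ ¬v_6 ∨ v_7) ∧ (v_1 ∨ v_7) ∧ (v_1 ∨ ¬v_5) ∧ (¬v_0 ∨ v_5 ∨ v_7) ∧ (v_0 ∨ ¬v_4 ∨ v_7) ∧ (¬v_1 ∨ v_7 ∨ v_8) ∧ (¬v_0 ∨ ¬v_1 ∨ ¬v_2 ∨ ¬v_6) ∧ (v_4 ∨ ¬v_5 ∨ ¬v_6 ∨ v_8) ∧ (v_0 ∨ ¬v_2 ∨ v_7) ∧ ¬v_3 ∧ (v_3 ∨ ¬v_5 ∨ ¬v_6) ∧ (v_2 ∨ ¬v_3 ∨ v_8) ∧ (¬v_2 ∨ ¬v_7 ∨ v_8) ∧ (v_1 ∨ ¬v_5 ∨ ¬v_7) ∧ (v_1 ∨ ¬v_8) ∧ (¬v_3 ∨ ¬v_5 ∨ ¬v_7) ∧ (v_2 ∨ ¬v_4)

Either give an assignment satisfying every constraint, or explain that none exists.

Unit clause (¬v_7) forces v_7 = False.
In (v_1 ∨ v_7) only v_1 is left, so v_1 = True.
In (¬v_1 ∨ v_7 ∨ v_8) only v_8 is left, so v_8 = True.
Unit clause (¬v_3) forces v_3 = False.
In (v_3 ∨ ¬v_6 ∨ ¬v_8) only ¬v_6 is left, so v_6 = False.
In (¬v_1 ∨ ¬v_2) only ¬v_2 is left, so v_2 = False.
In (v_2 ∨ ¬v_4) only ¬v_4 is left, so v_4 = False.
Set v_0 = False.
Set v_5 = True.
All clauses satisfied.

v_0=F, v_1=T, v_2=F, v_3=F, v_4=F, v_5=T, v_6=F, v_7=F, v_8=T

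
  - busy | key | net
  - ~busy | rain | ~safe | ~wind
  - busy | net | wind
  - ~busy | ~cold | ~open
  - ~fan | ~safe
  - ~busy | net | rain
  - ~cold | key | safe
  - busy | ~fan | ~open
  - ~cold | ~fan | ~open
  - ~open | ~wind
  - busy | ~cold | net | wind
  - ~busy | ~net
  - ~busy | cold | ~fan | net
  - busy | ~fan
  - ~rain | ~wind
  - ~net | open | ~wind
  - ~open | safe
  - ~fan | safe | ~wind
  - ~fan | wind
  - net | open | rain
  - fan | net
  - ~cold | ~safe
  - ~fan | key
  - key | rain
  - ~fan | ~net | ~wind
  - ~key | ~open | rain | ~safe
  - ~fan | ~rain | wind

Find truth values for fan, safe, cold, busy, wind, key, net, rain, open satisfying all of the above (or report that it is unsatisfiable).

Set fan = False.
  then (fan | net) forces net = True.
  then (~busy | ~net) forces busy = False.
Set safe = False.
  then (~open | safe) forces open = False.
  then (~net | open | ~wind) forces wind = False.
Set cold = False.
Set key = True.
Set rain = False.
All clauses satisfied.

fan: False, safe: False, cold: False, busy: False, wind: False, key: True, net: True, rain: False, open: False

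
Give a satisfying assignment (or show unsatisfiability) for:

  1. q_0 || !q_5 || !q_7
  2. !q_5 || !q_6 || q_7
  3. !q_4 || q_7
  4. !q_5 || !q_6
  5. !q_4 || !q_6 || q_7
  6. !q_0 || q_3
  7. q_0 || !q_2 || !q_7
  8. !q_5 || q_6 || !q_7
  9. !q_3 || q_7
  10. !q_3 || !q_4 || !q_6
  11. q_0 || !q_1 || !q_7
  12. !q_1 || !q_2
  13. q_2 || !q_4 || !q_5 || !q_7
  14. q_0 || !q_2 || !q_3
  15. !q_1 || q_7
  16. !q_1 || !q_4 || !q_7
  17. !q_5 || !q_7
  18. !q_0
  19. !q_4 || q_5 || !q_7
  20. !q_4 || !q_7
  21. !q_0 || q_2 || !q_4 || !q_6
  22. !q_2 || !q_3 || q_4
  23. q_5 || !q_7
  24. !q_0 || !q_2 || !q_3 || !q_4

Unit clause (!q_0) forces q_0 = False.
Try q_1 = True:
  (q_0 || !q_1 || !q_7) forces q_7 = False.
  clause (!q_1 || q_7) is falsified — backtrack.
So q_1 = False.
Set q_2 = False.
Set q_3 = False.
Set q_4 = False.
Set q_5 = True.
  then (q_0 || !q_5 || !q_7) forces q_7 = False.
  then (!q_5 || !q_6 || q_7) forces q_6 = False.
All clauses satisfied.

q_0: False; q_1: False; q_2: False; q_3: False; q_4: False; q_5: True; q_6: False; q_7: False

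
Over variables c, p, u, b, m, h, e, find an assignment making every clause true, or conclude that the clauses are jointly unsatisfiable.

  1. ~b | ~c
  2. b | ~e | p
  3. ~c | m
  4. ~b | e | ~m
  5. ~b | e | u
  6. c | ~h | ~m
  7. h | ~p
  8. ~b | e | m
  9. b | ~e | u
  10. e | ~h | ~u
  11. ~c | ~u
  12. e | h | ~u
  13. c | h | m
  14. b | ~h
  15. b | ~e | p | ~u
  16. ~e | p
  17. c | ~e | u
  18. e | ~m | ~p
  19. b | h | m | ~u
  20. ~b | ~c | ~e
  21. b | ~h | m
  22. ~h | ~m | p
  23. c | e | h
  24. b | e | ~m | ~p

Set c = False.
Set p = True.
  then (h | ~p) forces h = True.
  then (b | ~h) forces b = True.
  then (c | ~h | ~m) forces m = False.
  then (~b | e | m) forces e = True.
  then (c | ~e | u) forces u = True.
All clauses satisfied.

c = False, p = True, u = True, b = True, m = False, h = True, e = True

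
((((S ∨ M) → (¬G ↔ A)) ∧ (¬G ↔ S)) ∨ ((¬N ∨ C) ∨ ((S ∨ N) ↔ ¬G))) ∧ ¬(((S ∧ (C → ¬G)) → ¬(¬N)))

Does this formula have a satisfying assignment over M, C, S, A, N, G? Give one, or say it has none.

M = True, C = True, S = True, A = False, N = False, G = False

  (((S ∨ M) → (¬G ↔ A)) ∧ (¬G ↔ S)) ∨ ((¬N ∨ C) ∨ ((S ∨ N) ↔ ¬G)) = True
    ((S ∨ M) → (¬G ↔ A)) ∧ (¬G ↔ S) = False
      (S ∨ M) → (¬G ↔ A) = False
        S ∨ M = True
        ¬G ↔ A = False
          ¬G = True
      ¬G ↔ S = True
        ¬G = True
    (¬N ∨ C) ∨ ((S ∨ N) ↔ ¬G) = True
      ¬N ∨ C = True
        ¬N = True
      (S ∨ N) ↔ ¬G = True
        S ∨ N = True
        ¬G = True
  ¬(((S ∧ (C → ¬G)) → ¬(¬N))) = True
    (S ∧ (C → ¬G)) → ¬(¬N) = False
      S ∧ (C → ¬G) = True
        C → ¬G = True
          ¬G = True
      ¬(¬N) = False
        ¬N = True
Both conjuncts True, so the formula holds.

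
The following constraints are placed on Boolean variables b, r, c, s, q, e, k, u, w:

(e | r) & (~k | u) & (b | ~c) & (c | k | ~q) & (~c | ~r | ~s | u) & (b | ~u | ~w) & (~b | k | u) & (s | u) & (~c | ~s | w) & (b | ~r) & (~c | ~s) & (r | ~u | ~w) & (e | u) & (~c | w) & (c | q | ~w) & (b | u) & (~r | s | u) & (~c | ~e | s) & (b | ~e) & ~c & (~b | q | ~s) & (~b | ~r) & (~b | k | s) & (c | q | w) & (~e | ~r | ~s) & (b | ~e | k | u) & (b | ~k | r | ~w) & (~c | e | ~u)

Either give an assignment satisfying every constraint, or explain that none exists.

Unit clause (~c) forces c = False.
Try b = False:
  (b | ~r) forces r = False.
  (e | r) forces e = True.
  clause (b | ~e) is falsified — backtrack.
So b = True.
  then (~b | ~r) forces r = False.
  then (e | r) forces e = True.
Set s = True.
  then (~b | q | ~s) forces q = True.
  then (c | k | ~q) forces k = True.
  then (~k | u) forces u = True.
  then (r | ~u | ~w) forces w = False.
All clauses satisfied.

b=T, r=F, c=F, s=T, q=T, e=T, k=T, u=T, w=F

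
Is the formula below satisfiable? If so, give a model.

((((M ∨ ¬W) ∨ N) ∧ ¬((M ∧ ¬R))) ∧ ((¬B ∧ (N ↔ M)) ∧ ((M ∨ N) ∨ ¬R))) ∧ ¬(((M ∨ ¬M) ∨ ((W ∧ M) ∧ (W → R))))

UNSATISFIABLE

The conjunct ¬(((M ∨ ¬M) ∨ ((W ∧ M) ∧ (W → R)))) is unsatisfiable on its own:
  W=F, R=F, M=F: evaluates to False.
  W=F, R=F, M=T: evaluates to False.
  W=F, R=T, M=F: evaluates to False.
  W=F, R=T, M=T: evaluates to False.
  W=T, R=F, M=F: evaluates to False.
  W=T, R=F, M=T: evaluates to False.
  W=T, R=T, M=F: evaluates to False.
  W=T, R=T, M=T: evaluates to False.
So the whole conjunction is unsatisfiable.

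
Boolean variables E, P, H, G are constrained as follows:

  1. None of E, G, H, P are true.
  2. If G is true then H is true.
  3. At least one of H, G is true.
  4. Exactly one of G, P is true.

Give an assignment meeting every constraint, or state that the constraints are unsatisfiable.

Unsatisfiable — no assignment works.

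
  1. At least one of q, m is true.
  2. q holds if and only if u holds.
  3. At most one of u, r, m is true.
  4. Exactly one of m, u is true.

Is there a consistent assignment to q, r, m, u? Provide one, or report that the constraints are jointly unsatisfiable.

q: True, r: False, m: False, u: True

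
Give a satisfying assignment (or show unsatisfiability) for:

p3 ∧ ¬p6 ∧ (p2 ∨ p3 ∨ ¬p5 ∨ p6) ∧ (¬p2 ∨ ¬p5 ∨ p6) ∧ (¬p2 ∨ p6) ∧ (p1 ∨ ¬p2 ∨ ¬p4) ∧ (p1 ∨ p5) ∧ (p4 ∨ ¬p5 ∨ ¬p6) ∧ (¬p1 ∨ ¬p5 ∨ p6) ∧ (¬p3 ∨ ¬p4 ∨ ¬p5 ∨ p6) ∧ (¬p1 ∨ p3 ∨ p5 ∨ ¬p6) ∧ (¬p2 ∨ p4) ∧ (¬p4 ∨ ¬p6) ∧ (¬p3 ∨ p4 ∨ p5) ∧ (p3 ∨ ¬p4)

Unit clause (p3) forces p3 = True.
Unit clause (¬p6) forces p6 = False.
In (¬p2 ∨ p6) only ¬p2 is left, so p2 = False.
Set p1 = True.
  then (¬p1 ∨ ¬p5 ∨ p6) forces p5 = False.
  then (¬p3 ∨ p4 ∨ p5) forces p4 = True.
All clauses satisfied.

p1=T, p2=F, p3=T, p4=T, p5=F, p6=F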